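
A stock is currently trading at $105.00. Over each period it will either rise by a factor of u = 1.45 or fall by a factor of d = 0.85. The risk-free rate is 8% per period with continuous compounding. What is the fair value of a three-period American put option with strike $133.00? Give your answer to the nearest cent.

Risk-neutral probability p = (e^0.08 − 0.85)/(1.45 − 0.85) = 0.2333/0.6000 = 0.3888
Terminal stock prices: S_uuu = 320.1, S_uud = 187.6, S_udd = 110, S_ddd = 64.48
Terminal payoffs (K − S): max(-187.1, 0) = 0, max(-54.65, 0) = 0, max(23, 0) = 23, max(68.52, 0) = 68.52
Node uu (S = 220.8): continuation = e^(−0.08)·[0.3888·0.0000 + 0.6112·0.0000] = 0.0000; exercise value = 0.0000 ≤ continuation, so V_uu = 0.0000
Node ud (S = 129.4): continuation = e^(−0.08)·[0.3888·0.0000 + 0.6112·22.9994] = 12.9762; exercise value = 3.5875 ≤ continuation, so V_ud = 12.9762
Node dd (S = 75.86): continuation = e^(−0.08)·[0.3888·22.9994 + 0.6112·68.5169] = 46.9120; exercise value = 57.1375 > continuation, so V_dd = 57.1375 (exercise)
Node u (S = 152.2): continuation = e^(−0.08)·[0.3888·0.0000 + 0.6112·12.9762] = 7.3211; exercise value = 0.0000 ≤ continuation, so V_u = 7.3211
Node d (S = 89.25): continuation = e^(−0.08)·[0.3888·12.9762 + 0.6112·57.1375] = 36.8943; exercise value = 43.7500 > continuation, so V_d = 43.7500 (exercise)
Node 0 (S = 105): continuation = e^(−0.08)·[0.3888·7.3211 + 0.6112·43.7500] = 27.3113; exercise value = 28.0000 > continuation, so V_0 = 28.0000 (exercise)

$28.00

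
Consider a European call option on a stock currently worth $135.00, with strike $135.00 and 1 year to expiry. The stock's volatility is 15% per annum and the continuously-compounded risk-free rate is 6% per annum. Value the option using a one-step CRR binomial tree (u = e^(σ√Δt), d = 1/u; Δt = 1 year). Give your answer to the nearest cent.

CRR parameters: u = e^(σ√Δt) = e^(0.15·√1) = 1.1618, d = 1/u = 0.8607
Per-period rate: rΔt = 0.06·1 = 0.06, so R = e^0.06 = 1.0618
Risk-neutral probability p = (e^0.06 − 0.8607)/(1.1618 − 0.8607) = 0.2011/0.3011 = 0.6679
Terminal stock prices: S_u = 156.8, S_d = 116.2
Terminal payoffs (S − K): max(21.85, 0) = 21.85, max(-18.8, 0) = 0
Node 0 (S = 135): V_0 = e^(−0.06)·[0.6679·21.8476 + 0.3321·0.0000] = 13.7427

$13.74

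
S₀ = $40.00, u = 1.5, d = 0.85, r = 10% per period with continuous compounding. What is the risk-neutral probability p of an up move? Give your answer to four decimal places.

p = 0.3926

Risk-neutral probability p = (e^0.1 − 0.85)/(1.5 − 0.85) = 0.2552/0.6500 = 0.3926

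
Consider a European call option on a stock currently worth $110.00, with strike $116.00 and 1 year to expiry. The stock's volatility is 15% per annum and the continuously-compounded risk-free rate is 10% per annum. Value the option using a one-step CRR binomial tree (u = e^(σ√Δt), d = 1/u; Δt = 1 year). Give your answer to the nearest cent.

$8.67

CRR parameters: u = e^(σ√Δt) = e^(0.15·√1) = 1.1618, d = 1/u = 0.8607
Per-period rate: rΔt = 0.1·1 = 0.1, so R = e^0.1 = 1.1052
Risk-neutral probability p = (e^0.1 − 0.8607)/(1.1618 − 0.8607) = 0.2445/0.3011 = 0.8118
Terminal stock prices: S_u = 127.8, S_d = 94.68
Terminal payoffs (S − K): max(11.8, 0) = 11.8, max(-21.32, 0) = 0
Node 0 (S = 110): V_0 = e^(−0.1)·[0.8118·11.8018 + 0.1882·0.0000] = 8.6693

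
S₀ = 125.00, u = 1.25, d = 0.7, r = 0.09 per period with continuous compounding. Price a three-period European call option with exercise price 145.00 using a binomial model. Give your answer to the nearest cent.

27.86

Risk-neutral probability p = (e^0.09 − 0.7)/(1.25 − 0.7) = 0.3942/0.5500 = 0.7167
Terminal stock prices: S_uuu = 244.1, S_uud = 136.7, S_udd = 76.56, S_ddd = 42.87
Terminal payoffs (S − K): max(99.14, 0) = 99.14, max(-8.281, 0) = 0, max(-68.44, 0) = 0, max(-102.1, 0) = 0
Node uu (S = 195.3): V_uu = e^(−0.09)·[0.7167·99.1406 + 0.2833·0.0000] = 64.9368
Node ud (S = 109.4): V_ud = e^(−0.09)·[0.7167·0.0000 + 0.2833·0.0000] = 0.0000
Node dd (S = 61.25): V_dd = e^(−0.09)·[0.7167·0.0000 + 0.2833·0.0000] = 0.0000
Node u (S = 156.2): V_u = e^(−0.09)·[0.7167·64.9368 + 0.2833·0.0000] = 42.5334
Node d (S = 87.5): V_d = e^(−0.09)·[0.7167·0.0000 + 0.2833·0.0000] = 0.0000
Node 0 (S = 125): V_0 = e^(−0.09)·[0.7167·42.5334 + 0.2833·0.0000] = 27.8592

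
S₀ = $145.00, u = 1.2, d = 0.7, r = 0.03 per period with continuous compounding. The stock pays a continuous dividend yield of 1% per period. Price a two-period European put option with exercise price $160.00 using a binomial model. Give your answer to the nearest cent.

Per-period risk-free factor R = e^0.03 = 1.0305; dividend-adjusted growth = e^(0.03−0.01) = 1.0202.
Risk-neutral probability p = (1.0202 − 0.7)/(1.2 − 0.7) = 0.3202/0.5000 = 0.6404
Terminal stock prices: S_uu = 208.8, S_ud = 121.8, S_dd = 71.05
Terminal payoffs (K − S): max(-48.8, 0) = 0, max(38.2, 0) = 38.2, max(88.95, 0) = 88.95
Node u (S = 174): V_u = e^(−0.03)·[0.6404·0.0000 + 0.3596·38.2000] = 13.3306
Node d (S = 101.5): V_d = e^(−0.03)·[0.6404·38.2000 + 0.3596·88.9500] = 54.7812
Node 0 (S = 145): V_0 = e^(−0.03)·[0.6404·13.3306 + 0.3596·54.7812] = 27.4017

$27.40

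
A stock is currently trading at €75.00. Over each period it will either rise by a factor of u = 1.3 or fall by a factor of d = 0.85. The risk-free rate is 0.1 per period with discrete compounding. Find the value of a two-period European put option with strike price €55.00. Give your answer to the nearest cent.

€0.13

Risk-neutral probability p = (1 + 0.1 − 0.85)/(1.3 − 0.85) = 0.2500/0.4500 = 0.5556
Terminal stock prices: S_uu = 126.8, S_ud = 82.88, S_dd = 54.19
Terminal payoffs (K − S): max(-71.75, 0) = 0, max(-27.88, 0) = 0, max(0.8125, 0) = 0.8125
Node u (S = 97.5): V_u = 1/1.1·[0.5556·0.0000 + 0.4444·0.0000] = 0.0000
Node d (S = 63.75): V_d = 1/1.1·[0.5556·0.0000 + 0.4444·0.8125] = 0.3283
Node 0 (S = 75): V_0 = 1/1.1·[0.5556·0.0000 + 0.4444·0.3283] = 0.1326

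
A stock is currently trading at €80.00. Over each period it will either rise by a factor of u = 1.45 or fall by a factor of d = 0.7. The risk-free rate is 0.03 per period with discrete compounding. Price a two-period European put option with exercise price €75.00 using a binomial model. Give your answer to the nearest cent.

€10.58

Risk-neutral probability p = (1 + 0.03 − 0.7)/(1.45 − 0.7) = 0.3300/0.7500 = 0.4400
Terminal stock prices: S_uu = 168.2, S_ud = 81.2, S_dd = 39.2
Terminal payoffs (K − S): max(-93.2, 0) = 0, max(-6.2, 0) = 0, max(35.8, 0) = 35.8
Node u (S = 116): V_u = 1/1.03·[0.4400·0.0000 + 0.5600·0.0000] = 0.0000
Node d (S = 56): V_d = 1/1.03·[0.4400·0.0000 + 0.5600·35.8000] = 19.4641
Node 0 (S = 80): V_0 = 1/1.03·[0.4400·0.0000 + 0.5600·19.4641] = 10.5824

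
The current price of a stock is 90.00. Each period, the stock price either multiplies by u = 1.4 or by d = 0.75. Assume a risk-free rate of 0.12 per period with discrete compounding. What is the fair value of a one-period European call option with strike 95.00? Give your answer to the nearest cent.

Risk-neutral probability p = (1 + 0.12 − 0.75)/(1.4 − 0.75) = 0.3700/0.6500 = 0.5692
Terminal stock prices: S_u = 126, S_d = 67.5
Terminal payoffs (S − K): max(31, 0) = 31, max(-27.5, 0) = 0
Node 0 (S = 90): V_0 = 1/1.12·[0.5692·31.0000 + 0.4308·0.0000] = 15.7555

15.76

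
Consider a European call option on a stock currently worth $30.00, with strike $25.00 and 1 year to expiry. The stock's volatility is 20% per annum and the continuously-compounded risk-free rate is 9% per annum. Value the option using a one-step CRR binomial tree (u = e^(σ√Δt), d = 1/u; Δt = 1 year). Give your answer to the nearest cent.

CRR parameters: u = e^(σ√Δt) = e^(0.2·√1) = 1.2214, d = 1/u = 0.8187
Per-period rate: rΔt = 0.09·1 = 0.09, so R = e^0.09 = 1.0942
Risk-neutral probability p = (e^0.09 − 0.8187)/(1.2214 − 0.8187) = 0.2754/0.4027 = 0.6840
Terminal stock prices: S_u = 36.64, S_d = 24.56
Terminal payoffs (S − K): max(11.64, 0) = 11.64, max(-0.4381, 0) = 0
Node 0 (S = 30): V_0 = e^(−0.09)·[0.6840·11.6421 + 0.3160·0.0000] = 7.2782

$7.28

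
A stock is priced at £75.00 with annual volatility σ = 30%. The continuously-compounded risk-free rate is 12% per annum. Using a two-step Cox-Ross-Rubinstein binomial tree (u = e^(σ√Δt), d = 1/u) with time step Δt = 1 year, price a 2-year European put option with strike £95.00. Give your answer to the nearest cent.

CRR parameters: u = e^(σ√Δt) = e^(0.3·√1) = 1.3499, d = 1/u = 0.7408
Per-period rate: rΔt = 0.12·1 = 0.12, so R = e^0.12 = 1.1275
Risk-neutral probability p = (e^0.12 − 0.7408)/(1.3499 − 0.7408) = 0.3867/0.6090 = 0.6349
Terminal stock prices: S_uu = 136.7, S_ud = 75, S_dd = 41.16
Terminal payoffs (K − S): max(-41.66, 0) = 0, max(20, 0) = 20, max(53.84, 0) = 53.84
Node u (S = 101.2): V_u = e^(−0.12)·[0.6349·0.0000 + 0.3651·20.0000] = 6.4763
Node d (S = 55.56): V_d = e^(−0.12)·[0.6349·20.0000 + 0.3651·53.8391] = 28.6961
Node 0 (S = 75): V_0 = e^(−0.12)·[0.6349·6.4763 + 0.3651·28.6961] = 12.9391

£12.94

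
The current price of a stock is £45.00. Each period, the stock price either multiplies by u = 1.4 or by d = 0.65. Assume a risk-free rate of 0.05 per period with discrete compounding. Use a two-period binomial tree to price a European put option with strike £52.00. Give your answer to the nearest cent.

£11.51

Risk-neutral probability p = (1 + 0.05 − 0.65)/(1.4 − 0.65) = 0.4000/0.7500 = 0.5333
Terminal stock prices: S_uu = 88.2, S_ud = 40.95, S_dd = 19.01
Terminal payoffs (K − S): max(-36.2, 0) = 0, max(11.05, 0) = 11.05, max(32.99, 0) = 32.99
Node u (S = 63): V_u = 1/1.05·[0.5333·0.0000 + 0.4667·11.0500] = 4.9111
Node d (S = 29.25): V_d = 1/1.05·[0.5333·11.0500 + 0.4667·32.9875] = 20.2738
Node 0 (S = 45): V_0 = 1/1.05·[0.5333·4.9111 + 0.4667·20.2738] = 11.5051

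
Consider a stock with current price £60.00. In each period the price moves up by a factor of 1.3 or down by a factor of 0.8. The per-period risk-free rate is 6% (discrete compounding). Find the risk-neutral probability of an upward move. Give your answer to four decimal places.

Risk-neutral probability p = (1 + 0.06 − 0.8)/(1.3 − 0.8) = 0.2600/0.5000 = 0.5200

p = 0.5200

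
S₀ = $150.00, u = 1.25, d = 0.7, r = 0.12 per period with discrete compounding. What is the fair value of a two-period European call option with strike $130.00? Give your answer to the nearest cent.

$48.88

Risk-neutral probability p = (1 + 0.12 − 0.7)/(1.25 − 0.7) = 0.4200/0.5500 = 0.7636
Terminal stock prices: S_uu = 234.4, S_ud = 131.2, S_dd = 73.5
Terminal payoffs (S − K): max(104.4, 0) = 104.4, max(1.25, 0) = 1.25, max(-56.5, 0) = 0
Node u (S = 187.5): V_u = 1/1.12·[0.7636·104.3750 + 0.2364·1.2500] = 71.4286
Node d (S = 105): V_d = 1/1.12·[0.7636·1.2500 + 0.2364·0.0000] = 0.8523
Node 0 (S = 150): V_0 = 1/1.12·[0.7636·71.4286 + 0.2364·0.8523] = 48.8812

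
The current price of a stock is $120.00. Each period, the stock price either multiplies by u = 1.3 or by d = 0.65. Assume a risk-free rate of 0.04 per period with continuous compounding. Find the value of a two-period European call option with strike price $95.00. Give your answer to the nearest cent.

Risk-neutral probability p = (e^0.04 − 0.65)/(1.3 − 0.65) = 0.3908/0.6500 = 0.6012
Terminal stock prices: S_uu = 202.8, S_ud = 101.4, S_dd = 50.7
Terminal payoffs (S − K): max(107.8, 0) = 107.8, max(6.4, 0) = 6.4, max(-44.3, 0) = 0
Node u (S = 156): V_u = e^(−0.04)·[0.6012·107.8000 + 0.3988·6.4000] = 64.7250
Node d (S = 78): V_d = e^(−0.04)·[0.6012·6.4000 + 0.3988·0.0000] = 3.6971
Node 0 (S = 120): V_0 = e^(−0.04)·[0.6012·64.7250 + 0.3988·3.6971] = 38.8063

$38.81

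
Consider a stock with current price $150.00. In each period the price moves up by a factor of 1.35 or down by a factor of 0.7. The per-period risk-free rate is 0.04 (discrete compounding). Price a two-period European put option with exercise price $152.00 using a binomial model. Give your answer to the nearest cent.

Risk-neutral probability p = (1 + 0.04 − 0.7)/(1.35 − 0.7) = 0.3400/0.6500 = 0.5231
Terminal stock prices: S_uu = 273.4, S_ud = 141.8, S_dd = 73.5
Terminal payoffs (K − S): max(-121.4, 0) = 0, max(10.25, 0) = 10.25, max(78.5, 0) = 78.5
Node u (S = 202.5): V_u = 1/1.04·[0.5231·0.0000 + 0.4769·10.2500] = 4.7004
Node d (S = 105): V_d = 1/1.04·[0.5231·10.2500 + 0.4769·78.5000] = 41.1538
Node 0 (S = 150): V_0 = 1/1.04·[0.5231·4.7004 + 0.4769·41.1538] = 21.2365

$21.24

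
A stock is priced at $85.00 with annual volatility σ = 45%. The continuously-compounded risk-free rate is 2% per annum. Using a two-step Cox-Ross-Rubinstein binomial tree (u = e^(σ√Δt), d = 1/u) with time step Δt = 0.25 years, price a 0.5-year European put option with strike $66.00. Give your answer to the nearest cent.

$3.47

CRR parameters: u = e^(σ√Δt) = e^(0.45·√0.25) = 1.2523, d = 1/u = 0.7985
Per-period rate: rΔt = 0.02·0.25 = 0.005, so R = e^0.005 = 1.0050
Risk-neutral probability p = (e^0.005 − 0.7985)/(1.2523 − 0.7985) = 0.2065/0.4538 = 0.4550
Terminal stock prices: S_uu = 133.3, S_ud = 85, S_dd = 54.2
Terminal payoffs (K − S): max(-67.31, 0) = 0, max(-19, 0) = 0, max(11.8, 0) = 11.8
Node u (S = 106.4): V_u = e^(−0.005)·[0.4550·0.0000 + 0.5450·0.0000] = 0.0000
Node d (S = 67.87): V_d = e^(−0.005)·[0.4550·0.0000 + 0.5450·11.8016] = 6.3994
Node 0 (S = 85): V_0 = e^(−0.005)·[0.4550·0.0000 + 0.5450·6.3994] = 3.4701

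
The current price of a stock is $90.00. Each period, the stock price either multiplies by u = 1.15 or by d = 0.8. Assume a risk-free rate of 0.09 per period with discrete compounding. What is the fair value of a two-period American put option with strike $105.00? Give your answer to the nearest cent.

$15.00

Risk-neutral probability p = (1 + 0.09 − 0.8)/(1.15 − 0.8) = 0.2900/0.3500 = 0.8286
Terminal stock prices: S_uu = 119, S_ud = 82.8, S_dd = 57.6
Terminal payoffs (K − S): max(-14.02, 0) = 0, max(22.2, 0) = 22.2, max(47.4, 0) = 47.4
Node u (S = 103.5): continuation = 1/1.09·[0.8286·0.0000 + 0.1714·22.2000] = 3.4915; exercise value = 1.5000 ≤ continuation, so V_u = 3.4915
Node d (S = 72): continuation = 1/1.09·[0.8286·22.2000 + 0.1714·47.4000] = 24.3303; exercise value = 33.0000 > continuation, so V_d = 33.0000 (exercise)
Node 0 (S = 90): continuation = 1/1.09·[0.8286·3.4915 + 0.1714·33.0000] = 7.8441; exercise value = 15.0000 > continuation, so V_0 = 15.0000 (exercise)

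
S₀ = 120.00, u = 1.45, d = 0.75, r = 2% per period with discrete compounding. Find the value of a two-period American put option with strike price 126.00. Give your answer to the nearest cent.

Risk-neutral probability p = (1 + 0.02 − 0.75)/(1.45 − 0.75) = 0.2700/0.7000 = 0.3857
Terminal stock prices: S_uu = 252.3, S_ud = 130.5, S_dd = 67.5
Terminal payoffs (K − S): max(-126.3, 0) = 0, max(-4.5, 0) = 0, max(58.5, 0) = 58.5
Node u (S = 174): continuation = 1/1.02·[0.3857·0.0000 + 0.6143·0.0000] = 0.0000; exercise value = 0.0000 ≤ continuation, so V_u = 0.0000
Node d (S = 90): continuation = 1/1.02·[0.3857·0.0000 + 0.6143·58.5000] = 35.2311; exercise value = 36.0000 > continuation, so V_d = 36.0000 (exercise)
Node 0 (S = 120): continuation = 1/1.02·[0.3857·0.0000 + 0.6143·36.0000] = 21.6807; exercise value = 6.0000 ≤ continuation, so V_0 = 21.6807

21.68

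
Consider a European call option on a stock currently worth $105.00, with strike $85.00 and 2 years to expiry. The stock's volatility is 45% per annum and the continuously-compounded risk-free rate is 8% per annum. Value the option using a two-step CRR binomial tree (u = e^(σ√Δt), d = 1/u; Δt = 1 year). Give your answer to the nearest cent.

CRR parameters: u = e^(σ√Δt) = e^(0.45·√1) = 1.5683, d = 1/u = 0.6376
Per-period rate: rΔt = 0.08·1 = 0.08, so R = e^0.08 = 1.0833
Risk-neutral probability p = (e^0.08 − 0.6376)/(1.5683 − 0.6376) = 0.4457/0.9307 = 0.4789
Terminal stock prices: S_uu = 258.3, S_ud = 105, S_dd = 42.69
Terminal payoffs (S − K): max(173.3, 0) = 173.3, max(20, 0) = 20, max(-42.31, 0) = 0
Node u (S = 164.7): V_u = e^(−0.08)·[0.4789·173.2583 + 0.5211·20.0000] = 86.2079
Node d (S = 66.95): V_d = e^(−0.08)·[0.4789·20.0000 + 0.5211·0.0000] = 8.8407
Node 0 (S = 105): V_0 = e^(−0.08)·[0.4789·86.2079 + 0.5211·8.8407] = 42.3600

$42.36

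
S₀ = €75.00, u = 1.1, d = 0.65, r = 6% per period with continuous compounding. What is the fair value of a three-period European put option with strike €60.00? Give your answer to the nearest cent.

€0.62

Risk-neutral probability p = (e^0.06 − 0.65)/(1.1 − 0.65) = 0.4118/0.4500 = 0.9152
Terminal stock prices: S_uuu = 99.83, S_uud = 58.99, S_udd = 34.86, S_ddd = 20.6
Terminal payoffs (K − S): max(-39.83, 0) = 0, max(1.012, 0) = 1.012, max(25.14, 0) = 25.14, max(39.4, 0) = 39.4
Node uu (S = 90.75): V_uu = e^(−0.06)·[0.9152·0.0000 + 0.0848·1.0125] = 0.0809
Node ud (S = 53.62): V_ud = e^(−0.06)·[0.9152·1.0125 + 0.0848·25.1437] = 2.8809
Node dd (S = 31.69): V_dd = e^(−0.06)·[0.9152·25.1437 + 0.0848·39.4031] = 24.8184
Node u (S = 82.5): V_u = e^(−0.06)·[0.9152·0.0809 + 0.0848·2.8809] = 0.2998
Node d (S = 48.75): V_d = e^(−0.06)·[0.9152·2.8809 + 0.0848·24.8184] = 4.4652
Node 0 (S = 75): V_0 = e^(−0.06)·[0.9152·0.2998 + 0.0848·4.4652] = 0.6150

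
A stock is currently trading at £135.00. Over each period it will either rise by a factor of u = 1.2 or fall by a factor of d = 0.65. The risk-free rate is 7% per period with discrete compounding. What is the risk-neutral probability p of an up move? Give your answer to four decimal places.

p = 0.7636

Risk-neutral probability p = (1 + 0.07 − 0.65)/(1.2 − 0.65) = 0.4200/0.5500 = 0.7636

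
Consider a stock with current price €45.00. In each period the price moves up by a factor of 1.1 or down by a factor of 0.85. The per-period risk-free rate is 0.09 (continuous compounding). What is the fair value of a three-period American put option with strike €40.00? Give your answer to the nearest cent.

Risk-neutral probability p = (e^0.09 − 0.85)/(1.1 − 0.85) = 0.2442/0.2500 = 0.9767
Terminal stock prices: S_uuu = 59.9, S_uud = 46.28, S_udd = 35.76, S_ddd = 27.64
Terminal payoffs (K − S): max(-19.9, 0) = 0, max(-6.283, 0) = 0, max(4.236, 0) = 4.236, max(12.36, 0) = 12.36
Node uu (S = 54.45): continuation = e^(−0.09)·[0.9767·0.0000 + 0.0233·0.0000] = 0.0000; exercise value = 0.0000 ≤ continuation, so V_uu = 0.0000
Node ud (S = 42.08): continuation = e^(−0.09)·[0.9767·0.0000 + 0.0233·4.2362] = 0.0902; exercise value = 0.0000 ≤ continuation, so V_ud = 0.0902
Node dd (S = 32.51): continuation = e^(−0.09)·[0.9767·4.2362 + 0.0233·12.3644] = 4.0447; exercise value = 7.4875 > continuation, so V_dd = 7.4875 (exercise)
Node u (S = 49.5): continuation = e^(−0.09)·[0.9767·0.0000 + 0.0233·0.0902] = 0.0019; exercise value = 0.0000 ≤ continuation, so V_u = 0.0019
Node d (S = 38.25): continuation = e^(−0.09)·[0.9767·0.0902 + 0.0233·7.4875] = 0.2400; exercise value = 1.7500 > continuation, so V_d = 1.7500 (exercise)
Node 0 (S = 45): continuation = e^(−0.09)·[0.9767·0.0019 + 0.0233·1.7500] = 0.0390; exercise value = 0.0000 ≤ continuation, so V_0 = 0.0390

€0.04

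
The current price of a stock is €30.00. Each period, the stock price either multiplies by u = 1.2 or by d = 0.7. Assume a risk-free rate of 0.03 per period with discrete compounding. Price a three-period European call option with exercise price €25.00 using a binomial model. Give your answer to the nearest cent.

Risk-neutral probability p = (1 + 0.03 − 0.7)/(1.2 − 0.7) = 0.3300/0.5000 = 0.6600
Terminal stock prices: S_uuu = 51.84, S_uud = 30.24, S_udd = 17.64, S_ddd = 10.29
Terminal payoffs (S − K): max(26.84, 0) = 26.84, max(5.24, 0) = 5.24, max(-7.36, 0) = 0, max(-14.71, 0) = 0
Node uu (S = 43.2): V_uu = 1/1.03·[0.6600·26.8400 + 0.3400·5.2400] = 18.9282
Node ud (S = 25.2): V_ud = 1/1.03·[0.6600·5.2400 + 0.3400·0.0000] = 3.3577
Node dd (S = 14.7): V_dd = 1/1.03·[0.6600·0.0000 + 0.3400·0.0000] = 0.0000
Node u (S = 36): V_u = 1/1.03·[0.6600·18.9282 + 0.3400·3.3577] = 13.2371
Node d (S = 21): V_d = 1/1.03·[0.6600·3.3577 + 0.3400·0.0000] = 2.1515
Node 0 (S = 30): V_0 = 1/1.03·[0.6600·13.2371 + 0.3400·2.1515] = 9.1922

€9.19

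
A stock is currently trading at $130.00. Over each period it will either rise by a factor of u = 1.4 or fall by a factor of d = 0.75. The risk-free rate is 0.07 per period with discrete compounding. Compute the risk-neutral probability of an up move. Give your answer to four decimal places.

Risk-neutral probability p = (1 + 0.07 − 0.75)/(1.4 − 0.75) = 0.3200/0.6500 = 0.4923

p = 0.4923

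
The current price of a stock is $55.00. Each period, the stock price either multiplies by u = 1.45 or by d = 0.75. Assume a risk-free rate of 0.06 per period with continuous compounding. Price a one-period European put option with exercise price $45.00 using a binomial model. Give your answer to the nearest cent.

Risk-neutral probability p = (e^0.06 − 0.75)/(1.45 − 0.75) = 0.3118/0.7000 = 0.4455
Terminal stock prices: S_u = 79.75, S_d = 41.25
Terminal payoffs (K − S): max(-34.75, 0) = 0, max(3.75, 0) = 3.75
Node 0 (S = 55): V_0 = e^(−0.06)·[0.4455·0.0000 + 0.5545·3.7500] = 1.9583

$1.96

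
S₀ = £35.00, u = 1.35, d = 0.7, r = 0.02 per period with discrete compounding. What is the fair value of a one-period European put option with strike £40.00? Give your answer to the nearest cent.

£7.71

Risk-neutral probability p = (1 + 0.02 − 0.7)/(1.35 − 0.7) = 0.3200/0.6500 = 0.4923
Terminal stock prices: S_u = 47.25, S_d = 24.5
Terminal payoffs (K − S): max(-7.25, 0) = 0, max(15.5, 0) = 15.5
Node 0 (S = 35): V_0 = 1/1.02·[0.4923·0.0000 + 0.5077·15.5000] = 7.7149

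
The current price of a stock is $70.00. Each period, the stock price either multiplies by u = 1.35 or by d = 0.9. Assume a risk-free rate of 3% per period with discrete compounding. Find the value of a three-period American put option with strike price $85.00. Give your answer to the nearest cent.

Risk-neutral probability p = (1 + 0.03 − 0.9)/(1.35 − 0.9) = 0.1300/0.4500 = 0.2889
Terminal stock prices: S_uuu = 172.2, S_uud = 114.8, S_udd = 76.55, S_ddd = 51.03
Terminal payoffs (K − S): max(-87.23, 0) = 0, max(-29.82, 0) = 0, max(8.455, 0) = 8.455, max(33.97, 0) = 33.97
Node uu (S = 127.6): continuation = 1/1.03·[0.2889·0.0000 + 0.7111·0.0000] = 0.0000; exercise value = 0.0000 ≤ continuation, so V_uu = 0.0000
Node ud (S = 85.05): continuation = 1/1.03·[0.2889·0.0000 + 0.7111·8.4550] = 5.8373; exercise value = 0.0000 ≤ continuation, so V_ud = 5.8373
Node dd (S = 56.7): continuation = 1/1.03·[0.2889·8.4550 + 0.7111·33.9700] = 25.8243; exercise value = 28.3000 > continuation, so V_dd = 28.3000 (exercise)
Node u (S = 94.5): continuation = 1/1.03·[0.2889·0.0000 + 0.7111·5.8373] = 4.0301; exercise value = 0.0000 ≤ continuation, so V_u = 4.0301
Node d (S = 63): continuation = 1/1.03·[0.2889·5.8373 + 0.7111·28.3000] = 21.1755; exercise value = 22.0000 > continuation, so V_d = 22.0000 (exercise)
Node 0 (S = 70): continuation = 1/1.03·[0.2889·4.0301 + 0.7111·22.0000] = 16.3191; exercise value = 15.0000 ≤ continuation, so V_0 = 16.3191

$16.32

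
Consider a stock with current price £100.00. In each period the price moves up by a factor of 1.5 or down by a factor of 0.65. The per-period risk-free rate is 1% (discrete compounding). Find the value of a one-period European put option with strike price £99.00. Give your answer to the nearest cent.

£19.41

Risk-neutral probability p = (1 + 0.01 − 0.65)/(1.5 − 0.65) = 0.3600/0.8500 = 0.4235
Terminal stock prices: S_u = 150, S_d = 65
Terminal payoffs (K − S): max(-51, 0) = 0, max(34, 0) = 34
Node 0 (S = 100): V_0 = 1/1.01·[0.4235·0.0000 + 0.5765·34.0000] = 19.4059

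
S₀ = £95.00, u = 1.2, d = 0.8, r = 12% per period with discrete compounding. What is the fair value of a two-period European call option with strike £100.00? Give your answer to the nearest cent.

Risk-neutral probability p = (1 + 0.12 − 0.8)/(1.2 − 0.8) = 0.3200/0.4000 = 0.8000
Terminal stock prices: S_uu = 136.8, S_ud = 91.2, S_dd = 60.8
Terminal payoffs (S − K): max(36.8, 0) = 36.8, max(-8.8, 0) = 0, max(-39.2, 0) = 0
Node u (S = 114): V_u = 1/1.12·[0.8000·36.8000 + 0.2000·0.0000] = 26.2857
Node d (S = 76): V_d = 1/1.12·[0.8000·0.0000 + 0.2000·0.0000] = 0.0000
Node 0 (S = 95): V_0 = 1/1.12·[0.8000·26.2857 + 0.2000·0.0000] = 18.7755

£18.78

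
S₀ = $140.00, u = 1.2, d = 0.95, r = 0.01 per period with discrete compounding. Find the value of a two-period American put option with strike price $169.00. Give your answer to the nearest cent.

$29.00

Risk-neutral probability p = (1 + 0.01 − 0.95)/(1.2 − 0.95) = 0.0600/0.2500 = 0.2400
Terminal stock prices: S_uu = 201.6, S_ud = 159.6, S_dd = 126.3
Terminal payoffs (K − S): max(-32.6, 0) = 0, max(9.4, 0) = 9.4, max(42.65, 0) = 42.65
Node u (S = 168): continuation = 1/1.01·[0.2400·0.0000 + 0.7600·9.4000] = 7.0733; exercise value = 1.0000 ≤ continuation, so V_u = 7.0733
Node d (S = 133): continuation = 1/1.01·[0.2400·9.4000 + 0.7600·42.6500] = 34.3267; exercise value = 36.0000 > continuation, so V_d = 36.0000 (exercise)
Node 0 (S = 140): continuation = 1/1.01·[0.2400·7.0733 + 0.7600·36.0000] = 28.7699; exercise value = 29.0000 > continuation, so V_0 = 29.0000 (exercise)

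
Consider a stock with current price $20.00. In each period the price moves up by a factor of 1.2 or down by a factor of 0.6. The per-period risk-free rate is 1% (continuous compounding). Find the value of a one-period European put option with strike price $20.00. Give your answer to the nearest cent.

$2.51

Risk-neutral probability p = (e^0.01 − 0.6)/(1.2 − 0.6) = 0.4101/0.6000 = 0.6834
Terminal stock prices: S_u = 24, S_d = 12
Terminal payoffs (K − S): max(-4, 0) = 0, max(8, 0) = 8
Node 0 (S = 20): V_0 = e^(−0.01)·[0.6834·0.0000 + 0.3166·8.0000] = 2.5075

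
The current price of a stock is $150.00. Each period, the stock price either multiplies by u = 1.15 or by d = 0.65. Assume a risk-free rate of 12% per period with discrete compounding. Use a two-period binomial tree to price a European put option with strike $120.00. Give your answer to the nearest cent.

Risk-neutral probability p = (1 + 0.12 − 0.65)/(1.15 − 0.65) = 0.4700/0.5000 = 0.9400
Terminal stock prices: S_uu = 198.4, S_ud = 112.1, S_dd = 63.38
Terminal payoffs (K − S): max(-78.37, 0) = 0, max(7.875, 0) = 7.875, max(56.62, 0) = 56.62
Node u (S = 172.5): V_u = 1/1.12·[0.9400·0.0000 + 0.0600·7.8750] = 0.4219
Node d (S = 97.5): V_d = 1/1.12·[0.9400·7.8750 + 0.0600·56.6250] = 9.6429
Node 0 (S = 150): V_0 = 1/1.12·[0.9400·0.4219 + 0.0600·9.6429] = 0.8707

$0.87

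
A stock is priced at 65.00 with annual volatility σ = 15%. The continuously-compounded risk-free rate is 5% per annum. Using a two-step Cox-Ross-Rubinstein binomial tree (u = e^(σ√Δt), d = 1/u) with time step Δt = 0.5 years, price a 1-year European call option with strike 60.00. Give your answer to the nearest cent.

CRR parameters: u = e^(σ√Δt) = e^(0.15·√0.5) = 1.1119, d = 1/u = 0.8994
Per-period rate: rΔt = 0.05·0.5 = 0.025, so R = e^0.025 = 1.0253
Risk-neutral probability p = (e^0.025 − 0.8994)/(1.1119 − 0.8994) = 0.1259/0.2125 = 0.5926
Terminal stock prices: S_uu = 80.36, S_ud = 65, S_dd = 52.58
Terminal payoffs (S − K): max(20.36, 0) = 20.36, max(5, 0) = 5, max(-7.424, 0) = 0
Node u (S = 72.27): V_u = e^(−0.025)·[0.5926·20.3602 + 0.4074·5.0000] = 13.7546
Node d (S = 58.46): V_d = e^(−0.025)·[0.5926·5.0000 + 0.4074·0.0000] = 2.8899
Node 0 (S = 65): V_0 = e^(−0.025)·[0.5926·13.7546 + 0.4074·2.8899] = 9.0982

9.10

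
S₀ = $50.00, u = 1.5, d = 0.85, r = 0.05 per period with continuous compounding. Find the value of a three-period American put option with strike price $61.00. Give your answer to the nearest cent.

Risk-neutral probability p = (e^0.05 − 0.85)/(1.5 − 0.85) = 0.2013/0.6500 = 0.3096
Terminal stock prices: S_uuu = 168.8, S_uud = 95.62, S_udd = 54.19, S_ddd = 30.71
Terminal payoffs (K − S): max(-107.8, 0) = 0, max(-34.62, 0) = 0, max(6.813, 0) = 6.813, max(30.29, 0) = 30.29
Node uu (S = 112.5): continuation = e^(−0.05)·[0.3096·0.0000 + 0.6904·0.0000] = 0.0000; exercise value = 0.0000 ≤ continuation, so V_uu = 0.0000
Node ud (S = 63.75): continuation = e^(−0.05)·[0.3096·0.0000 + 0.6904·6.8125] = 4.4737; exercise value = 0.0000 ≤ continuation, so V_ud = 4.4737
Node dd (S = 36.12): continuation = e^(−0.05)·[0.3096·6.8125 + 0.6904·30.2938] = 21.9000; exercise value = 24.8750 > continuation, so V_dd = 24.8750 (exercise)
Node u (S = 75): continuation = e^(−0.05)·[0.3096·0.0000 + 0.6904·4.4737] = 2.9378; exercise value = 0.0000 ≤ continuation, so V_u = 2.9378
Node d (S = 42.5): continuation = e^(−0.05)·[0.3096·4.4737 + 0.6904·24.8750] = 17.6527; exercise value = 18.5000 > continuation, so V_d = 18.5000 (exercise)
Node 0 (S = 50): continuation = e^(−0.05)·[0.3096·2.9378 + 0.6904·18.5000] = 13.0140; exercise value = 11.0000 ≤ continuation, so V_0 = 13.0140

$13.01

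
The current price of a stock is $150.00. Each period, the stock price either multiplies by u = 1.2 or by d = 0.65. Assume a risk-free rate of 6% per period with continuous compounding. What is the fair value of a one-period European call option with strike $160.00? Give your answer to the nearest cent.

Risk-neutral probability p = (e^0.06 − 0.65)/(1.2 − 0.65) = 0.4118/0.5500 = 0.7488
Terminal stock prices: S_u = 180, S_d = 97.5
Terminal payoffs (S − K): max(20, 0) = 20, max(-62.5, 0) = 0
Node 0 (S = 150): V_0 = e^(−0.06)·[0.7488·20.0000 + 0.2512·0.0000] = 14.1037

$14.10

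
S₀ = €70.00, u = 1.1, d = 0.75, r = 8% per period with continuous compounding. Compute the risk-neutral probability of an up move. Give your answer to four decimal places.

Risk-neutral probability p = (e^0.08 − 0.75)/(1.1 − 0.75) = 0.3333/0.3500 = 0.9522

p = 0.9522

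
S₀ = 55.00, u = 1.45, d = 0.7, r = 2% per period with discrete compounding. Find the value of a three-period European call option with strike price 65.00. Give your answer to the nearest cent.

Risk-neutral probability p = (1 + 0.02 − 0.7)/(1.45 − 0.7) = 0.3200/0.7500 = 0.4267
Terminal stock prices: S_uuu = 167.7, S_uud = 80.95, S_udd = 39.08, S_ddd = 18.86
Terminal payoffs (S − K): max(102.7, 0) = 102.7, max(15.95, 0) = 15.95, max(-25.92, 0) = 0, max(-46.14, 0) = 0
Node uu (S = 115.6): V_uu = 1/1.02·[0.4267·102.6744 + 0.5733·15.9462] = 51.9120
Node ud (S = 55.82): V_ud = 1/1.02·[0.4267·15.9462 + 0.5733·0.0000] = 6.6703
Node dd (S = 26.95): V_dd = 1/1.02·[0.4267·0.0000 + 0.5733·0.0000] = 0.0000
Node u (S = 79.75): V_u = 1/1.02·[0.4267·51.9120 + 0.5733·6.6703] = 25.4642
Node d (S = 38.5): V_d = 1/1.02·[0.4267·6.6703 + 0.5733·0.0000] = 2.7902
Node 0 (S = 55): V_0 = 1/1.02·[0.4267·25.4642 + 0.5733·2.7902] = 12.2200

12.22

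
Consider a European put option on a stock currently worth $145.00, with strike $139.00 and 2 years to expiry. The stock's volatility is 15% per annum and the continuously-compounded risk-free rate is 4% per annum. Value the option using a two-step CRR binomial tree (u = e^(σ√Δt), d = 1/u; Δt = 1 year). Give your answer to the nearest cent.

$4.71

CRR parameters: u = e^(σ√Δt) = e^(0.15·√1) = 1.1618, d = 1/u = 0.8607
Per-period rate: rΔt = 0.04·1 = 0.04, so R = e^0.04 = 1.0408
Risk-neutral probability p = (e^0.04 − 0.8607)/(1.1618 − 0.8607) = 0.1801/0.3011 = 0.5981
Terminal stock prices: S_uu = 195.7, S_ud = 145, S_dd = 107.4
Terminal payoffs (K − S): max(-56.73, 0) = 0, max(-6, 0) = 0, max(31.58, 0) = 31.58
Node u (S = 168.5): V_u = e^(−0.04)·[0.5981·0.0000 + 0.4019·0.0000] = 0.0000
Node d (S = 124.8): V_d = e^(−0.04)·[0.5981·0.0000 + 0.4019·31.5814] = 12.1949
Node 0 (S = 145): V_0 = e^(−0.04)·[0.5981·0.0000 + 0.4019·12.1949] = 4.7090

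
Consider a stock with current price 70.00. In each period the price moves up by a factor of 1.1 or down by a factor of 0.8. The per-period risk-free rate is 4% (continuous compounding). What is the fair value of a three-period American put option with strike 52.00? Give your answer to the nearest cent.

Risk-neutral probability p = (e^0.04 − 0.8)/(1.1 − 0.8) = 0.2408/0.3000 = 0.8027
Terminal stock prices: S_uuu = 93.17, S_uud = 67.76, S_udd = 49.28, S_ddd = 35.84
Terminal payoffs (K − S): max(-41.17, 0) = 0, max(-15.76, 0) = 0, max(2.72, 0) = 2.72, max(16.16, 0) = 16.16
Node uu (S = 84.7): continuation = e^(−0.04)·[0.8027·0.0000 + 0.1973·0.0000] = 0.0000; exercise value = 0.0000 ≤ continuation, so V_uu = 0.0000
Node ud (S = 61.6): continuation = e^(−0.04)·[0.8027·0.0000 + 0.1973·2.7200] = 0.5156; exercise value = 0.0000 ≤ continuation, so V_ud = 0.5156
Node dd (S = 44.8): continuation = e^(−0.04)·[0.8027·2.7200 + 0.1973·16.1600] = 5.1611; exercise value = 7.2000 > continuation, so V_dd = 7.2000 (exercise)
Node u (S = 77): continuation = e^(−0.04)·[0.8027·0.0000 + 0.1973·0.5156] = 0.0977; exercise value = 0.0000 ≤ continuation, so V_u = 0.0977
Node d (S = 56): continuation = e^(−0.04)·[0.8027·0.5156 + 0.1973·7.2000] = 1.7625; exercise value = 0.0000 ≤ continuation, so V_d = 1.7625
Node 0 (S = 70): continuation = e^(−0.04)·[0.8027·0.0977 + 0.1973·1.7625] = 0.4095; exercise value = 0.0000 ≤ continuation, so V_0 = 0.4095

0.41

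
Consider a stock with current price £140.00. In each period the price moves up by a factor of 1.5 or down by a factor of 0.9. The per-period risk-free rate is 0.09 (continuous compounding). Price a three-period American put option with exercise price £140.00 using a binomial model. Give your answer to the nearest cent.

£10.16

Risk-neutral probability p = (e^0.09 − 0.9)/(1.5 − 0.9) = 0.1942/0.6000 = 0.3236
Terminal stock prices: S_uuu = 472.5, S_uud = 283.5, S_udd = 170.1, S_ddd = 102.1
Terminal payoffs (K − S): max(-332.5, 0) = 0, max(-143.5, 0) = 0, max(-30.1, 0) = 0, max(37.94, 0) = 37.94
Node uu (S = 315): continuation = e^(−0.09)·[0.3236·0.0000 + 0.6764·0.0000] = 0.0000; exercise value = 0.0000 ≤ continuation, so V_uu = 0.0000
Node ud (S = 189): continuation = e^(−0.09)·[0.3236·0.0000 + 0.6764·0.0000] = 0.0000; exercise value = 0.0000 ≤ continuation, so V_ud = 0.0000
Node dd (S = 113.4): continuation = e^(−0.09)·[0.3236·0.0000 + 0.6764·37.9400] = 23.4530; exercise value = 26.6000 > continuation, so V_dd = 26.6000 (exercise)
Node u (S = 210): continuation = e^(−0.09)·[0.3236·0.0000 + 0.6764·0.0000] = 0.0000; exercise value = 0.0000 ≤ continuation, so V_u = 0.0000
Node d (S = 126): continuation = e^(−0.09)·[0.3236·0.0000 + 0.6764·26.6000] = 16.4431; exercise value = 14.0000 ≤ continuation, so V_d = 16.4431
Node 0 (S = 140): continuation = e^(−0.09)·[0.3236·0.0000 + 0.6764·16.4431] = 10.1645; exercise value = 0.0000 ≤ continuation, so V_0 = 10.1645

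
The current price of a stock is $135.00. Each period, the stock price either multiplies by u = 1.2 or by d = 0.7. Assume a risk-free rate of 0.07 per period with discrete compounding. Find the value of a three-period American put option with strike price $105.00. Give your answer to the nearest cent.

$4.39

Risk-neutral probability p = (1 + 0.07 − 0.7)/(1.2 − 0.7) = 0.3700/0.5000 = 0.7400
Terminal stock prices: S_uuu = 233.3, S_uud = 136.1, S_udd = 79.38, S_ddd = 46.3
Terminal payoffs (K − S): max(-128.3, 0) = 0, max(-31.08, 0) = 0, max(25.62, 0) = 25.62, max(58.7, 0) = 58.7
Node uu (S = 194.4): continuation = 1/1.07·[0.7400·0.0000 + 0.2600·0.0000] = 0.0000; exercise value = 0.0000 ≤ continuation, so V_uu = 0.0000
Node ud (S = 113.4): continuation = 1/1.07·[0.7400·0.0000 + 0.2600·25.6200] = 6.2254; exercise value = 0.0000 ≤ continuation, so V_ud = 6.2254
Node dd (S = 66.15): continuation = 1/1.07·[0.7400·25.6200 + 0.2600·58.6950] = 31.9808; exercise value = 38.8500 > continuation, so V_dd = 38.8500 (exercise)
Node u (S = 162): continuation = 1/1.07·[0.7400·0.0000 + 0.2600·6.2254] = 1.5127; exercise value = 0.0000 ≤ continuation, so V_u = 1.5127
Node d (S = 94.5): continuation = 1/1.07·[0.7400·6.2254 + 0.2600·38.8500] = 13.7456; exercise value = 10.5000 ≤ continuation, so V_d = 13.7456
Node 0 (S = 135): continuation = 1/1.07·[0.7400·1.5127 + 0.2600·13.7456] = 4.3862; exercise value = 0.0000 ≤ continuation, so V_0 = 4.3862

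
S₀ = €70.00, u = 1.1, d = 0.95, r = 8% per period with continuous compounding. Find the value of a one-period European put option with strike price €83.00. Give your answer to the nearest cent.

Risk-neutral probability p = (e^0.08 − 0.95)/(1.1 − 0.95) = 0.1333/0.1500 = 0.8886
Terminal stock prices: S_u = 77, S_d = 66.5
Terminal payoffs (K − S): max(6, 0) = 6, max(16.5, 0) = 16.5
Node 0 (S = 70): V_0 = e^(−0.08)·[0.8886·6.0000 + 0.1114·16.5000] = 6.6187

€6.62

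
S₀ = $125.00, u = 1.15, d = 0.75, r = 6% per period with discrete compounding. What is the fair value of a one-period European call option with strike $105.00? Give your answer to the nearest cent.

Risk-neutral probability p = (1 + 0.06 − 0.75)/(1.15 − 0.75) = 0.3100/0.4000 = 0.7750
Terminal stock prices: S_u = 143.8, S_d = 93.75
Terminal payoffs (S − K): max(38.75, 0) = 38.75, max(-11.25, 0) = 0
Node 0 (S = 125): V_0 = 1/1.06·[0.7750·38.7500 + 0.2250·0.0000] = 28.3314

$28.33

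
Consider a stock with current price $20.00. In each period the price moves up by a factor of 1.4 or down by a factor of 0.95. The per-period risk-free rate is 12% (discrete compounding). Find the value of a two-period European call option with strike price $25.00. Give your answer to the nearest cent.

$2.22

Risk-neutral probability p = (1 + 0.12 − 0.95)/(1.4 − 0.95) = 0.1700/0.4500 = 0.3778
Terminal stock prices: S_uu = 39.2, S_ud = 26.6, S_dd = 18.05
Terminal payoffs (S − K): max(14.2, 0) = 14.2, max(1.6, 0) = 1.6, max(-6.95, 0) = 0
Node u (S = 28): V_u = 1/1.12·[0.3778·14.2000 + 0.6222·1.6000] = 5.6786
Node d (S = 19): V_d = 1/1.12·[0.3778·1.6000 + 0.6222·0.0000] = 0.5397
Node 0 (S = 20): V_0 = 1/1.12·[0.3778·5.6786 + 0.6222·0.5397] = 2.2152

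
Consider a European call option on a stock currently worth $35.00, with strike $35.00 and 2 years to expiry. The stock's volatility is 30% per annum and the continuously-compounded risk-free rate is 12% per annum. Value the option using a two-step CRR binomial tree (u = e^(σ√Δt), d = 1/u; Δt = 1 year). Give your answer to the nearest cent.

CRR parameters: u = e^(σ√Δt) = e^(0.3·√1) = 1.3499, d = 1/u = 0.7408
Per-period rate: rΔt = 0.12·1 = 0.12, so R = e^0.12 = 1.1275
Risk-neutral probability p = (e^0.12 − 0.7408)/(1.3499 − 0.7408) = 0.3867/0.6090 = 0.6349
Terminal stock prices: S_uu = 63.77, S_ud = 35, S_dd = 19.21
Terminal payoffs (S − K): max(28.77, 0) = 28.77, max(0, 0) = 0, max(-15.79, 0) = 0
Node u (S = 47.25): V_u = e^(−0.12)·[0.6349·28.7742 + 0.3651·0.0000] = 16.2028
Node d (S = 25.93): V_d = e^(−0.12)·[0.6349·0.0000 + 0.3651·0.0000] = 0.0000
Node 0 (S = 35): V_0 = e^(−0.12)·[0.6349·16.2028 + 0.3651·0.0000] = 9.1239

$9.12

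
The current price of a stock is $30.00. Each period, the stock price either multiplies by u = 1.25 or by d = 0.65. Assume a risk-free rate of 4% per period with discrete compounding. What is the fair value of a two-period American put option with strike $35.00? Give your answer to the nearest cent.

Risk-neutral probability p = (1 + 0.04 − 0.65)/(1.25 − 0.65) = 0.3900/0.6000 = 0.6500
Terminal stock prices: S_uu = 46.88, S_ud = 24.38, S_dd = 12.68
Terminal payoffs (K − S): max(-11.88, 0) = 0, max(10.62, 0) = 10.62, max(22.32, 0) = 22.32
Node u (S = 37.5): continuation = 1/1.04·[0.6500·0.0000 + 0.3500·10.6250] = 3.5757; exercise value = 0.0000 ≤ continuation, so V_u = 3.5757
Node d (S = 19.5): continuation = 1/1.04·[0.6500·10.6250 + 0.3500·22.3250] = 14.1538; exercise value = 15.5000 > continuation, so V_d = 15.5000 (exercise)
Node 0 (S = 30): continuation = 1/1.04·[0.6500·3.5757 + 0.3500·15.5000] = 7.4512; exercise value = 5.0000 ≤ continuation, so V_0 = 7.4512

$7.45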